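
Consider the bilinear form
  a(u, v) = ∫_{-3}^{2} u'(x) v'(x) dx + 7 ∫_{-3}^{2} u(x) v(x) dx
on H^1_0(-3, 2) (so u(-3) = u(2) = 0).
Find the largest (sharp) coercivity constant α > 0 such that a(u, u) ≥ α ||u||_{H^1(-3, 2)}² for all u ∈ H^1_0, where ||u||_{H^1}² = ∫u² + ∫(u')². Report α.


α = 1

Coercivity of a(·,·) on H^1_0(-3, 2) means a(u, u) ≥ α ||u||_{H^1}² for every u ∈ H^1_0.
The interval has length L = 5, and Poincaré/coercivity depend only on L. Here a(u, u) = ∫(u')² + (7)·∫u².
Here c = 7 ≥ 1, so a(u,u) = ∫(u')² + c∫u² ≥ ∫(u')² + ∫u² = ||u||_{H^1}², i.e. α = 1 works. No larger α is possible: a(u,u) ≥ α||u||_{H^1}² means (1−α)∫(u')² ≥ (α−c)∫u², and for the modes u_n = sin(nπ(x−x₀)/L) (x₀ the left endpoint) one has ∫u_n²/∫(u_n')² = (L/(nπ))² → 0, so a(u_n,u_n)/||u_n||_{H^1}² → 1. Hence the optimal constant is α = 1.
Therefore α = 1.


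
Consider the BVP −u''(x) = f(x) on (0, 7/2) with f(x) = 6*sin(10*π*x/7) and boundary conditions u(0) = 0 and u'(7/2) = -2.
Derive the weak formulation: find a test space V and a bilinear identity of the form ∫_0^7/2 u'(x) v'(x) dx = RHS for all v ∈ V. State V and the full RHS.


V = {v ∈ H^1(0, 7/2) : v(0) = 0} (test functions vanish at x = 0 where u is specified); weak form: ∫_0^7/2 u'v' dx = ∫_0^7/2 (6*sin(10*π*x/7)) v dx − 2·v(7/2) for all v ∈ V.

Multiply both sides by a test function v and integrate from 0 to 7/2:
  ∫_0^7/2 −u''(x) v(x) dx = ∫_0^7/2 f(x) v(x) dx.
Integrate the LHS by parts once:
  ∫_0^7/2 −u'' v dx = −[u'(x) v(x)]_0^7/2 + ∫_0^7/2 u'(x) v'(x) dx.
Thus ∫_0^7/2 u'(x) v'(x) dx = ∫_0^7/2 f(x) v(x) dx + [u'(x) v(x)]_0^7/2.
Choose V so that boundary terms are either known or forced to vanish.
Mixed BC: u(0) = 0 (Dirichlet) and u'(7/2) = -2 (Neumann). Define V = {v ∈ H^1(0, 7/2) : v(0) = 0}. Then [u' v]_0^7/2 = u'(7/2)·v(7/2) − u'(0)·0 = − 2·v(7/2).
Weak formulation: find u (satisfying any essential BC) such that ∫_0^7/2 u'(x) v'(x) dx = ∫_0^7/2 f v dx − 2·v(7/2) for all v ∈ V (Dirichlet at 0 absorbed into V; Neumann datum at x = 7/2 contributes the boundary term).
Substituting f(x) = 6*sin(10*π*x/7), the right-hand side is ∫_0^7/2 (6*sin(10*π*x/7)) v dx − 2·v(7/2).


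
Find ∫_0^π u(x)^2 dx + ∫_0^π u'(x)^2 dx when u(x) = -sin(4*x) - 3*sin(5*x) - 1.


||u||_{H^1(0,π)}^2 = 12/5 + 253*π/2

u'(x) = -4*cos(4*x) - 15*cos(5*x).
Expand u² and (u')² and integrate term by term on (0, π), using: for integers n ≥ 1, ∫_0^π sin²(nx) dx = ∫_0^π cos²(nx) dx = π/2; for n ≠ n', ∫_0^π sin(nx)sin(n'x) dx = ∫_0^π cos(nx)cos(n'x) dx = 0; and by product-to-sum, ∫_0^π sin(nx)cos(n'x) dx = ½∫_0^π [sin((n+n')x) + sin((n−n')x)] dx, which is 0 when n+n' is even and 2n/(n²−n'²) when n+n' is odd (it need not vanish on (0, π)). For the constant mode: ∫_0^π 1 dx = π, ∫_0^π cos(nx) dx = 0, ∫_0^π sin(nx) dx = (1−(−1)^n)/n.
  u² squared terms: (-1)²·∫1 dx = 1·π = π;  (-1)²·∫sin(4x)² dx = 1·π/2 = π/2;  (-3)²·∫sin(5x)² dx = 9·π/2 = 9*π/2.
  u² cross terms: 2·(-1)·(-1)·∫1·sin(4x) dx = 2·(0) = 0;  2·(-1)·(-3)·∫1·sin(5x) dx = 6·(2/5) = 12/5;  2·(-1)·(-3)·∫sin(4x)·sin(5x) dx = 6·(0) = 0.
  So ∫_0^π u² dx = π + π/2 + 9*π/2 + 0 + 12/5 + 0 = 12/5 + 6*π.
  (u')² squared terms: (-15)²·∫cos(5x)² dx = 225·π/2 = 225*π/2;  (-4)²·∫cos(4x)² dx = 16·π/2 = 8*π.
  (u')² cross terms: 2·(-15)·(-4)·∫cos(5x)·cos(4x) dx = 120·(0) = 0.
  So ∫_0^π (u')² dx = 225*π/2 + 8*π + 0 = 241*π/2.
||u||_{H^1}^2 = (12/5 + 6*π) + (241*π/2) = 12/5 + 253*π/2.


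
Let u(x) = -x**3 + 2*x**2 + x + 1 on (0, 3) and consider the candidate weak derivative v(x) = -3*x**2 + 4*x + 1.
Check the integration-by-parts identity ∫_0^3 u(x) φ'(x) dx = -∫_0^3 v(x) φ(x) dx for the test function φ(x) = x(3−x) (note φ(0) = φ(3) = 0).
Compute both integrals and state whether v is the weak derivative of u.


LHS = 99/20, RHS = 99/20. Yes, v = u' weakly.

u(x) = -x**3 + 2*x**2 + x + 1, classical derivative u'(x) = -3*x**2 + 4*x + 1.
φ(x) = x(3−x), so φ'(x) = 3 - 2*x.
Note φ(0) = φ(3) = 0, so the boundary term u·φ vanishes.
LHS = ∫_0^3 u(x) φ'(x) dx = ∫_0^3 (2*x^4 - 7*x^3 + 4*x^2 + x + 3) dx. Term by term:
  ∫_0^3 2*x^4 dx = 486/5;  ∫_0^3 -7*x^3 dx = -567/4;  ∫_0^3 4*x^2 dx = 36;
  ∫_0^3 x dx = 9/2;  ∫_0^3 3 dx = 9.
Sum: 486/5 − 567/4 + 36 + 9/2 + 9 = 99/20.
So LHS = 99/20.
∫_0^3 v(x) φ(x) dx = ∫_0^3 (3*x^4 - 13*x^3 + 11*x^2 + 3*x) dx. Term by term:
  ∫_0^3 3*x^4 dx = 729/5;  ∫_0^3 -13*x^3 dx = -1053/4;  ∫_0^3 11*x^2 dx = 99;
  ∫_0^3 3*x dx = 27/2.
Sum: 729/5 − 1053/4 + 99 + 27/2 = -99/20.
So RHS = -∫_0^3 v(x) φ(x) dx = 99/20.
LHS = RHS, so the identity holds for this test φ.
Moreover u is smooth here and v(x) = u'(x) = -3*x**2 + 4*x + 1 pointwise, so the identity holds for every test function. Hence v is the weak derivative of u.


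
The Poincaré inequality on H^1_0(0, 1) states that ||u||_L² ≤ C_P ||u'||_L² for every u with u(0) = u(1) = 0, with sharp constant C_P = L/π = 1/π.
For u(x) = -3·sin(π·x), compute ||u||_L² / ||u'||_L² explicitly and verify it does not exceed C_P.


||u||_L² / ||u'||_L² = 1/π = C_P.

u(x) = -3·sin(π·x), so u'(x) = -3*π*cos(π*x).
Writing u(x) = A·sin(kπx/L) with A = -3 and k = 1, use ∫_0^L sin²(kπx/L) dx = L/2 and ∫_0^L cos²(kπx/L) dx = L/2.
u² = 9·sin²(π·x) and (u')² = 9*π^2·cos²(π·x), and each of sin², cos² integrates to L/2 = 1/2 over (0, 1).
∫_0^1 u² dx = 9/2, so ||u||_L² = 3*sqrt(2)/2.
∫_0^1 (u')² dx = 9*π^2/2, so ||u'||_L² = 3*sqrt(2)*π/2.
Ratio ||u||_L² / ||u'||_L² = 1/π.
Sharp Poincaré constant on H^1_0(0, 1) is C_P = L/π = 1/π, achieved by sin(π·x).
This is the k = 1 eigenfunction (up to amplitude), so the ratio equals the sharp Poincaré constant exactly.


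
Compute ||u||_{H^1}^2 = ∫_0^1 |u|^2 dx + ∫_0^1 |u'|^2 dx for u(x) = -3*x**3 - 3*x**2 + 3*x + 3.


||u||_{H^1}^2 = 1284/35

The H^1 norm (squared) on an interval (0, L) is
  ||u||_{H^1}^2 = ∫_0^L u(x)^2 dx + ∫_0^L u'(x)^2 dx.
Compute u'(x) = -9*x**2 - 6*x + 3.
Then u(x)^2 = 9*x**6 + 18*x**5 - 9*x**4 - 36*x**3 - 9*x**2 + 18*x + 9 and u'(x)^2 = 81*x**4 + 108*x**3 - 18*x**2 - 36*x + 9.
Integrate each monomial from 0 to 1 using ∫_0^1 c·x^n dx = c·1^(n+1)/(n+1):
  ∫_0^1 u(x)^2 dx = ∫_0^1 (9*x^6 + 18*x^5 - 9*x^4 - 36*x^3 - 9*x^2 + 18*x + 9) dx. Term by term:
    ∫_0^1 9*x^6 dx = 9/7;  ∫_0^1 18*x^5 dx = 3;  ∫_0^1 -9*x^4 dx = -9/5;
    ∫_0^1 -36*x^3 dx = -9;  ∫_0^1 -9*x^2 dx = -3;  ∫_0^1 18*x dx = 9;
    ∫_0^1 9 dx = 9.
  Sum: 9/7 + 3 − 9/5 − 9 − 3 + 9 + 9 = 297/35.
  ∫_0^1 u'(x)^2 dx = ∫_0^1 (81*x^4 + 108*x^3 - 18*x^2 - 36*x + 9) dx. Term by term:
    ∫_0^1 81*x^4 dx = 81/5;  ∫_0^1 108*x^3 dx = 27;  ∫_0^1 -18*x^2 dx = -6;
    ∫_0^1 -36*x dx = -18;  ∫_0^1 9 dx = 9.
  Sum: 81/5 + 27 − 6 − 18 + 9 = 141/5.
Adding: ||u||_{H^1}^2 = 297/35 + 141/5 = 1284/35.


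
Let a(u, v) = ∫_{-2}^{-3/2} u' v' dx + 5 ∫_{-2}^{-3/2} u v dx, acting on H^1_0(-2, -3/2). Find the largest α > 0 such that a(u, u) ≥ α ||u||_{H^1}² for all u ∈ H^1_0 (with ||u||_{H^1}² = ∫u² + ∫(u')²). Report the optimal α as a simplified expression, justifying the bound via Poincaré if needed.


α = 1

Coercivity of a(·,·) on H^1_0(-2, -3/2) means a(u, u) ≥ α ||u||_{H^1}² for every u ∈ H^1_0.
The interval has length L = 1/2, and Poincaré/coercivity depend only on L. Here a(u, u) = ∫(u')² + (5)·∫u².
Here c = 5 ≥ 1, so a(u,u) = ∫(u')² + c∫u² ≥ ∫(u')² + ∫u² = ||u||_{H^1}², i.e. α = 1 works. No larger α is possible: a(u,u) ≥ α||u||_{H^1}² means (1−α)∫(u')² ≥ (α−c)∫u², and for the modes u_n = sin(nπ(x−x₀)/L) (x₀ the left endpoint) one has ∫u_n²/∫(u_n')² = (L/(nπ))² → 0, so a(u_n,u_n)/||u_n||_{H^1}² → 1. Hence the optimal constant is α = 1.
Therefore α = 1.


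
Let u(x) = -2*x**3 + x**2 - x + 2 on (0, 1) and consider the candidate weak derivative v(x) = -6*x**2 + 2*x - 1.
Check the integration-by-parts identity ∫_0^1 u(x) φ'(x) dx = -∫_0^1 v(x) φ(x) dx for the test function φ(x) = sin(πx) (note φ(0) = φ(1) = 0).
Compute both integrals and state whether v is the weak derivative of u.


LHS = -24/π^3 + 6/π, RHS = -24/π^3 + 6/π. Yes, v = u' weakly.

u(x) = -2*x**3 + x**2 - x + 2, classical derivative u'(x) = -6*x**2 + 2*x - 1.
φ(x) = sin(πx), so φ'(x) = π*cos(π*x).
Note φ(0) = φ(1) = 0, so the boundary term u·φ vanishes.
LHS = ∫_0^1 u(x) φ'(x) dx = ∫_0^1 (-2*π*x^3*cos(π*x) + π*x^2*cos(π*x) - π*x*cos(π*x) + 2*π*cos(π*x)) dx. Term by term:
  ∫_0^1 2*π*cos(π*x) dx = 0;  ∫_0^1 π*x^2*cos(π*x) dx = -2/π;  ∫_0^1 -π*x*cos(π*x) dx = 2/π;
  ∫_0^1 -2*π*x^3*cos(π*x) dx = -24/π^3 + 6/π.
Sum: 0 − 2/π + 2/π + -24/π^3 + 6/π = -24/π^3 + 6/π.
So LHS = -24/π^3 + 6/π.
∫_0^1 v(x) φ(x) dx = ∫_0^1 (-6*x^2*sin(π*x) + 2*x*sin(π*x) - sin(π*x)) dx. Term by term:
  ∫_0^1 -sin(π*x) dx = -2/π;  ∫_0^1 -6*x^2*sin(π*x) dx = -6/π + 24/π^3;  ∫_0^1 2*x*sin(π*x) dx = 2/π.
Sum: -2/π + -6/π + 24/π^3 + 2/π = -6/π + 24/π^3.
So RHS = -∫_0^1 v(x) φ(x) dx = -24/π^3 + 6/π.
LHS = RHS, so the identity holds for this test φ.
Moreover u is smooth here and v(x) = u'(x) = -6*x**2 + 2*x - 1 pointwise, so the identity holds for every test function. Hence v is the weak derivative of u.


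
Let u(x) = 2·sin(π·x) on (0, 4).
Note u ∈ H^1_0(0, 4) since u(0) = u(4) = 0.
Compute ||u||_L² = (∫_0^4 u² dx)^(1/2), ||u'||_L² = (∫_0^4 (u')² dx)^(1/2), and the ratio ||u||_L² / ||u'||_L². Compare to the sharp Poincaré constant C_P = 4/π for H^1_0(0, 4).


||u||_L² / ||u'||_L² = 1/π < C_P = 4/π.

u(x) = 2·sin(π·x), so u'(x) = 2*π*cos(π*x).
Writing u(x) = A·sin(kπx/L) with A = 2 and k = 4, use ∫_0^L sin²(kπx/L) dx = L/2 and ∫_0^L cos²(kπx/L) dx = L/2.
u² = 4·sin²(π·x) and (u')² = 4*π^2·cos²(π·x), and each of sin², cos² integrates to L/2 = 2 over (0, 4).
∫_0^4 u² dx = 8, so ||u||_L² = 2*sqrt(2).
∫_0^4 (u')² dx = 8*π^2, so ||u'||_L² = 2*sqrt(2)*π.
Ratio ||u||_L² / ||u'||_L² = 1/π.
Sharp Poincaré constant on H^1_0(0, 4) is C_P = L/π = 4/π, achieved by sin(π/4·x).
This is the k = 4 harmonic; the ratio L/(kπ) is strictly less than C_P = L/π, consistent with the sharp inequality ||u||_L² ≤ C_P ||u'||_L².


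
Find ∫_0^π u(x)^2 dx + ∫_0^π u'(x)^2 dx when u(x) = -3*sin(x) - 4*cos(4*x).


||u||_{H^1(0,π)}^2 = -272/5 + 145*π

u'(x) = 16*sin(4*x) - 3*cos(x).
Expand u² and (u')² and integrate term by term on (0, π), using: for integers n ≥ 1, ∫_0^π sin²(nx) dx = ∫_0^π cos²(nx) dx = π/2; for n ≠ n', ∫_0^π sin(nx)sin(n'x) dx = ∫_0^π cos(nx)cos(n'x) dx = 0; and by product-to-sum, ∫_0^π sin(nx)cos(n'x) dx = ½∫_0^π [sin((n+n')x) + sin((n−n')x)] dx, which is 0 when n+n' is even and 2n/(n²−n'²) when n+n' is odd (it need not vanish on (0, π)).
  u² squared terms: (-4)²·∫cos(4x)² dx = 16·π/2 = 8*π;  (-3)²·∫sin(x)² dx = 9·π/2 = 9*π/2.
  u² cross terms: 2·(-4)·(-3)·∫cos(4x)·sin(x) dx = 24·(-2/15) = -16/5.
  So ∫_0^π u² dx = 8*π + 9*π/2 − 16/5 = -16/5 + 25*π/2.
  (u')² squared terms: (-3)²·∫cos(x)² dx = 9·π/2 = 9*π/2;  (16)²·∫sin(4x)² dx = 256·π/2 = 128*π.
  (u')² cross terms: 2·(-3)·(16)·∫cos(x)·sin(4x) dx = -96·(8/15) = -256/5.
  So ∫_0^π (u')² dx = 9*π/2 + 128*π − 256/5 = -256/5 + 265*π/2.
||u||_{H^1}^2 = (-16/5 + 25*π/2) + (-256/5 + 265*π/2) = -272/5 + 145*π.


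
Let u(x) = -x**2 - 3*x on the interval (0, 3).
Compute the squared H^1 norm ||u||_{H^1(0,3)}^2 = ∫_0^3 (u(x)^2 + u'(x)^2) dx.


||u||_{H^1}^2 = 3681/10

The H^1 norm (squared) on an interval (0, L) is
  ||u||_{H^1}^2 = ∫_0^L u(x)^2 dx + ∫_0^L u'(x)^2 dx.
Compute u'(x) = -2*x - 3.
Then u(x)^2 = x**4 + 6*x**3 + 9*x**2 and u'(x)^2 = 4*x**2 + 12*x + 9.
Integrate each monomial from 0 to 3 using ∫_0^3 c·x^n dx = c·3^(n+1)/(n+1):
  ∫_0^3 u(x)^2 dx = ∫_0^3 (x^4 + 6*x^3 + 9*x^2) dx. Term by term:
    ∫_0^3 x^4 dx = 243/5;  ∫_0^3 6*x^3 dx = 243/2;  ∫_0^3 9*x^2 dx = 81.
  Sum: 243/5 + 243/2 + 81 = 2511/10.
  ∫_0^3 u'(x)^2 dx = ∫_0^3 (4*x^2 + 12*x + 9) dx. Term by term:
    ∫_0^3 4*x^2 dx = 36;  ∫_0^3 12*x dx = 54;  ∫_0^3 9 dx = 27.
  Sum: 36 + 54 + 27 = 117.
Adding: ||u||_{H^1}^2 = 2511/10 + 117 = 3681/10.


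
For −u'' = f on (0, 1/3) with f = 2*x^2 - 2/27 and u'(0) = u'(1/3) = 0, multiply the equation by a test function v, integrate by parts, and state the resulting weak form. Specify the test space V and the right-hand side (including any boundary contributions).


V = H^1(0, 1/3) (no boundary constraint on v; u is determined up to an additive constant); weak form: ∫_0^1/3 u'v' dx = ∫_0^1/3 (2*x^2 - 2/27) v dx for all v ∈ V.

Multiply both sides by a test function v and integrate from 0 to 1/3:
  ∫_0^1/3 −u''(x) v(x) dx = ∫_0^1/3 f(x) v(x) dx.
Integrate the LHS by parts once:
  ∫_0^1/3 −u'' v dx = −[u'(x) v(x)]_0^1/3 + ∫_0^1/3 u'(x) v'(x) dx.
Thus ∫_0^1/3 u'(x) v'(x) dx = ∫_0^1/3 f(x) v(x) dx + [u'(x) v(x)]_0^1/3.
Choose V so that boundary terms are either known or forced to vanish.
u has homogeneous Neumann: u'(0) = u'(1/3) = 0. So [u' v]_0^1/3 = 0·v(1/3) − 0·v(0) = 0 for any v; take V = H^1(0, 1/3).
Weak formulation: find u (satisfying any essential BC) such that ∫_0^1/3 u'(x) v'(x) dx = ∫_0^1/3 f v dx for all v ∈ V (homogeneous Neumann, so boundary terms vanish).
Substituting f(x) = 2*x^2 - 2/27, the right-hand side is ∫_0^1/3 (2*x^2 - 2/27) v dx.
Compatibility check (pure Neumann): taking v ≡ 1 ∈ V gives 0 = ∫_0^1/3 f dx + (0) − (0), i.e. ∫_0^1/3 f dx must equal u'(0) − u'(1/3) = 0. Indeed ∫_0^1/3 (2*x^2 - 2/27) dx = 0, so the data are compatible. The solution is then unique only up to an additive constant (fix it e.g. by requiring ∫_0^1/3 u dx = 0).


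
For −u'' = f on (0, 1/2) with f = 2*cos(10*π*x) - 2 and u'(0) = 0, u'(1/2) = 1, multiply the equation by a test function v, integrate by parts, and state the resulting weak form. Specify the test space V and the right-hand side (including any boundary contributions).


V = H^1(0, 1/2) (v unrestricted at boundary; u is determined up to an additive constant); weak form: ∫_0^1/2 u'v' dx = ∫_0^1/2 (2*cos(10*π*x) - 2) v dx + v(1/2) for all v ∈ V.

Multiply both sides by a test function v and integrate from 0 to 1/2:
  ∫_0^1/2 −u''(x) v(x) dx = ∫_0^1/2 f(x) v(x) dx.
Integrate the LHS by parts once:
  ∫_0^1/2 −u'' v dx = −[u'(x) v(x)]_0^1/2 + ∫_0^1/2 u'(x) v'(x) dx.
Thus ∫_0^1/2 u'(x) v'(x) dx = ∫_0^1/2 f(x) v(x) dx + [u'(x) v(x)]_0^1/2.
Choose V so that boundary terms are either known or forced to vanish.
u has inhomogeneous Neumann u'(0) = 0, u'(1/2) = 1. [u' v]_0^1/2 = (1)·v(1/2) − (0)·v(0) = v(1/2). Take V = H^1(0, 1/2); boundary term becomes part of RHS.
Weak formulation: find u (satisfying any essential BC) such that ∫_0^1/2 u'(x) v'(x) dx = ∫_0^1/2 f v dx + v(1/2) for all v ∈ V (Neumann data are natural BCs: they enter the RHS as boundary terms).
Substituting f(x) = 2*cos(10*π*x) - 2, the right-hand side is ∫_0^1/2 (2*cos(10*π*x) - 2) v dx + v(1/2).
Compatibility check (pure Neumann): taking v ≡ 1 ∈ V gives 0 = ∫_0^1/2 f dx + (1) − (0), i.e. ∫_0^1/2 f dx must equal u'(0) − u'(1/2) = -1. Indeed ∫_0^1/2 (2*cos(10*π*x) - 2) dx = -1, so the data are compatible. The solution is then unique only up to an additive constant (fix it e.g. by requiring ∫_0^1/2 u dx = 0).


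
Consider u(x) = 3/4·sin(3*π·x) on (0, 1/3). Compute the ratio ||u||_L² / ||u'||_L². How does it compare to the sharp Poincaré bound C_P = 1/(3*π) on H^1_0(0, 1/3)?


||u||_L² / ||u'||_L² = 1/(3*π) = C_P.

u(x) = 3/4·sin(3*π·x), so u'(x) = 9*π*cos(3*π*x)/4.
Writing u(x) = A·sin(kπx/L) with A = 3/4 and k = 1, use ∫_0^L sin²(kπx/L) dx = L/2 and ∫_0^L cos²(kπx/L) dx = L/2.
u² = 9/16·sin²(3*π·x) and (u')² = 81*π^2/16·cos²(3*π·x), and each of sin², cos² integrates to L/2 = 1/6 over (0, 1/3).
∫_0^1/3 u² dx = 3/32, so ||u||_L² = sqrt(6)/8.
∫_0^1/3 (u')² dx = 27*π^2/32, so ||u'||_L² = 3*sqrt(6)*π/8.
Ratio ||u||_L² / ||u'||_L² = 1/(3*π).
Sharp Poincaré constant on H^1_0(0, 1/3) is C_P = L/π = 1/(3*π), achieved by sin(3*π·x).
This is the k = 1 eigenfunction (up to amplitude), so the ratio equals the sharp Poincaré constant exactly.


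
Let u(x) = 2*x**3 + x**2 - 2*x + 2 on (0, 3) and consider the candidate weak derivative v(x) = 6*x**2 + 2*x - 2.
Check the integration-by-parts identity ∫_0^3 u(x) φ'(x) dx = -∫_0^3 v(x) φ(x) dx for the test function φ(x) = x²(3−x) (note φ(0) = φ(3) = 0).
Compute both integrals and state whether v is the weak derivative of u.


LHS = -783/5, RHS = -783/5. Yes, v = u' weakly.

u(x) = 2*x**3 + x**2 - 2*x + 2, classical derivative u'(x) = 6*x**2 + 2*x - 2.
φ(x) = x²(3−x), so φ'(x) = 3*x*(2 - x).
Note φ(0) = φ(3) = 0, so the boundary term u·φ vanishes.
LHS = ∫_0^3 u(x) φ'(x) dx = ∫_0^3 (-6*x^5 + 9*x^4 + 12*x^3 - 18*x^2 + 12*x) dx. Term by term:
  ∫_0^3 -6*x^5 dx = -729;  ∫_0^3 9*x^4 dx = 2187/5;  ∫_0^3 12*x^3 dx = 243;
  ∫_0^3 -18*x^2 dx = -162;  ∫_0^3 12*x dx = 54.
Sum: -729 + 2187/5 + 243 − 162 + 54 = -783/5.
So LHS = -783/5.
∫_0^3 v(x) φ(x) dx = ∫_0^3 (-6*x^5 + 16*x^4 + 8*x^3 - 6*x^2) dx. Term by term:
  ∫_0^3 -6*x^5 dx = -729;  ∫_0^3 16*x^4 dx = 3888/5;  ∫_0^3 8*x^3 dx = 162;
  ∫_0^3 -6*x^2 dx = -54.
Sum: -729 + 3888/5 + 162 − 54 = 783/5.
So RHS = -∫_0^3 v(x) φ(x) dx = -783/5.
LHS = RHS, so the identity holds for this test φ.
Moreover u is smooth here and v(x) = u'(x) = 6*x**2 + 2*x - 2 pointwise, so the identity holds for every test function. Hence v is the weak derivative of u.


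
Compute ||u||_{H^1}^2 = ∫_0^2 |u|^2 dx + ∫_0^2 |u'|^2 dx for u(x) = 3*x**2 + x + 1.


||u||_{H^1}^2 = 3424/15

The H^1 norm (squared) on an interval (0, L) is
  ||u||_{H^1}^2 = ∫_0^L u(x)^2 dx + ∫_0^L u'(x)^2 dx.
Compute u'(x) = 6*x + 1.
Then u(x)^2 = 9*x**4 + 6*x**3 + 7*x**2 + 2*x + 1 and u'(x)^2 = 36*x**2 + 12*x + 1.
Integrate each monomial from 0 to 2 using ∫_0^2 c·x^n dx = c·2^(n+1)/(n+1):
  ∫_0^2 u(x)^2 dx = ∫_0^2 (9*x^4 + 6*x^3 + 7*x^2 + 2*x + 1) dx. Term by term:
    ∫_0^2 9*x^4 dx = 288/5;  ∫_0^2 6*x^3 dx = 24;  ∫_0^2 7*x^2 dx = 56/3;
    ∫_0^2 2*x dx = 4;  ∫_0^2 1 dx = 2.
  Sum: 288/5 + 24 + 56/3 + 4 + 2 = 1594/15.
  ∫_0^2 u'(x)^2 dx = ∫_0^2 (36*x^2 + 12*x + 1) dx. Term by term:
    ∫_0^2 36*x^2 dx = 96;  ∫_0^2 12*x dx = 24;  ∫_0^2 1 dx = 2.
  Sum: 96 + 24 + 2 = 122.
Adding: ||u||_{H^1}^2 = 1594/15 + 122 = 3424/15.


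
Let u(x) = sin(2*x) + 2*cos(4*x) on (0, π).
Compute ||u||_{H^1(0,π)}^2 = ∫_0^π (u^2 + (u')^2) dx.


||u||_{H^1(0,π)}^2 = 73*π/2

u'(x) = -8*sin(4*x) + 2*cos(2*x).
Expand u² and (u')² and integrate term by term on (0, π), using: for integers n ≥ 1, ∫_0^π sin²(nx) dx = ∫_0^π cos²(nx) dx = π/2; for n ≠ n', ∫_0^π sin(nx)sin(n'x) dx = ∫_0^π cos(nx)cos(n'x) dx = 0; and by product-to-sum, ∫_0^π sin(nx)cos(n'x) dx = ½∫_0^π [sin((n+n')x) + sin((n−n')x)] dx, which is 0 when n+n' is even and 2n/(n²−n'²) when n+n' is odd (it need not vanish on (0, π)).
  u² squared terms: (2)²·∫cos(4x)² dx = 4·π/2 = 2*π;  (1)²·∫sin(2x)² dx = 1·π/2 = π/2.
  u² cross terms: 2·(2)·(1)·∫cos(4x)·sin(2x) dx = 4·(0) = 0.
  So ∫_0^π u² dx = 2*π + π/2 + 0 = 5*π/2.
  (u')² squared terms: (-8)²·∫sin(4x)² dx = 64·π/2 = 32*π;  (2)²·∫cos(2x)² dx = 4·π/2 = 2*π.
  (u')² cross terms: 2·(-8)·(2)·∫sin(4x)·cos(2x) dx = -32·(0) = 0.
  So ∫_0^π (u')² dx = 32*π + 2*π + 0 = 34*π.
||u||_{H^1}^2 = (5*π/2) + (34*π) = 73*π/2.


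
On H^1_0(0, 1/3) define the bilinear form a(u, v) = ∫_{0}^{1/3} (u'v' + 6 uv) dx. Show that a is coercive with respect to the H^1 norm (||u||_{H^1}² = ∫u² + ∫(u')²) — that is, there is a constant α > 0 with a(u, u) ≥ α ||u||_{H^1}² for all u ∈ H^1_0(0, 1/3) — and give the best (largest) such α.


α = 1

Coercivity of a(·,·) on H^1_0(0, 1/3) means a(u, u) ≥ α ||u||_{H^1}² for every u ∈ H^1_0.
The interval has length L = 1/3, and Poincaré/coercivity depend only on L. Here a(u, u) = ∫(u')² + (6)·∫u².
Here c = 6 ≥ 1, so a(u,u) = ∫(u')² + c∫u² ≥ ∫(u')² + ∫u² = ||u||_{H^1}², i.e. α = 1 works. No larger α is possible: a(u,u) ≥ α||u||_{H^1}² means (1−α)∫(u')² ≥ (α−c)∫u², and for the modes u_n = sin(nπ(x−x₀)/L) (x₀ the left endpoint) one has ∫u_n²/∫(u_n')² = (L/(nπ))² → 0, so a(u_n,u_n)/||u_n||_{H^1}² → 1. Hence the optimal constant is α = 1.
Therefore α = 1.


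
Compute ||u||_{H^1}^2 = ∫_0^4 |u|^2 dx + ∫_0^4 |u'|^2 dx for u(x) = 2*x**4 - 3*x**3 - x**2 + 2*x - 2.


||u||_{H^1}^2 = 6385504/63

The H^1 norm (squared) on an interval (0, L) is
  ||u||_{H^1}^2 = ∫_0^L u(x)^2 dx + ∫_0^L u'(x)^2 dx.
Compute u'(x) = 8*x**3 - 9*x**2 - 2*x + 2.
Then u(x)^2 = 4*x**8 - 12*x**7 + 5*x**6 + 14*x**5 - 19*x**4 + 8*x**3 + 8*x**2 - 8*x + 4 and u'(x)^2 = 64*x**6 - 144*x**5 + 49*x**4 + 68*x**3 - 32*x**2 - 8*x + 4.
Integrate each monomial from 0 to 4 using ∫_0^4 c·x^n dx = c·4^(n+1)/(n+1):
  ∫_0^4 u(x)^2 dx = ∫_0^4 (4*x^8 - 12*x^7 + 5*x^6 + 14*x^5 - 19*x^4 + 8*x^3 + 8*x^2 - 8*x + 4) dx. Term by term:
    ∫_0^4 4*x^8 dx = 1048576/9;  ∫_0^4 -12*x^7 dx = -98304;  ∫_0^4 5*x^6 dx = 81920/7;
    ∫_0^4 14*x^5 dx = 28672/3;  ∫_0^4 -19*x^4 dx = -19456/5;  ∫_0^4 8*x^3 dx = 512;
    ∫_0^4 8*x^2 dx = 512/3;  ∫_0^4 -8*x dx = -64;  ∫_0^4 4 dx = 16.
  Sum: 1048576/9 − 98304 + 81920/7 + 28672/3 − 19456/5 + 512 + 512/3 − 64 + 16 = 11405552/315.
  ∫_0^4 u'(x)^2 dx = ∫_0^4 (64*x^6 - 144*x^5 + 49*x^4 + 68*x^3 - 32*x^2 - 8*x + 4) dx. Term by term:
    ∫_0^4 64*x^6 dx = 1048576/7;  ∫_0^4 -144*x^5 dx = -98304;  ∫_0^4 49*x^4 dx = 50176/5;
    ∫_0^4 68*x^3 dx = 4352;  ∫_0^4 -32*x^2 dx = -2048/3;  ∫_0^4 -8*x dx = -64;
    ∫_0^4 4 dx = 16.
  Sum: 1048576/7 − 98304 + 50176/5 + 4352 − 2048/3 − 64 + 16 = 6840656/105.
Adding: ||u||_{H^1}^2 = 11405552/315 + 6840656/105 = 6385504/63.


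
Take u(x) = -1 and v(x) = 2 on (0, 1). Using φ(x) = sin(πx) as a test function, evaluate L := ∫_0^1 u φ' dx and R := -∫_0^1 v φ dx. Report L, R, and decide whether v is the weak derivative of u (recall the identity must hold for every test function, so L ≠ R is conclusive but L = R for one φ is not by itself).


LHS = 0, RHS = -4/π. No, v is not the weak derivative of u.

u(x) = -1, classical derivative u'(x) = 0.
φ(x) = sin(πx), so φ'(x) = π*cos(π*x).
Note φ(0) = φ(1) = 0, so the boundary term u·φ vanishes.
LHS = ∫_0^1 u(x) φ'(x) dx = ∫_0^1 (-π*cos(π*x)) dx. Term by term:
  ∫_0^1 -π*cos(π*x) dx = 0.
So LHS = 0.
∫_0^1 v(x) φ(x) dx = ∫_0^1 (2*sin(π*x)) dx. Term by term:
  ∫_0^1 2*sin(π*x) dx = 4/π.
So RHS = -∫_0^1 v(x) φ(x) dx = -4/π.
LHS − RHS = 4/π ≠ 0, so the identity fails.
(For a valid weak derivative the identity must hold for EVERY test function, in particular this one. The failure shows v is NOT the weak derivative of u.)
Correct weak derivative would be u'(x) = 0.


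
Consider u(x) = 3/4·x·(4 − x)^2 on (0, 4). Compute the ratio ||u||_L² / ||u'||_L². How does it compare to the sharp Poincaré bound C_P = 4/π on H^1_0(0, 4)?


||u||_L² / ||u'||_L² = 2*sqrt(14)/7 < C_P = 4/π.

u(x) = 3/4·x·(4 − x)^2, so u'(x) = 3*(x/4 - 1)*(3*x - 4).
u(x) = 3/4·x·(4 − x)^2 vanishes at x = 0 and x = 4, so u ∈ H^1_0(0, 4). Differentiate via the product rule and integrate the resulting polynomials term by term.
  ∫_0^4 u² dx = ∫_0^4 (9*x^6/16 - 9*x^5 + 54*x^4 - 144*x^3 + 144*x^2) dx. Term by term:
    ∫_0^4 9*x^6/16 dx = 9216/7;  ∫_0^4 -9*x^5 dx = -6144;  ∫_0^4 54*x^4 dx = 55296/5;
    ∫_0^4 -144*x^3 dx = -9216;  ∫_0^4 144*x^2 dx = 3072.
  Sum: 9216/7 − 6144 + 55296/5 − 9216 + 3072 = 3072/35.
  ∫_0^4 (u')² dx = ∫_0^4 (81*x^4/16 - 54*x^3 + 198*x^2 - 288*x + 144) dx. Term by term:
    ∫_0^4 81*x^4/16 dx = 5184/5;  ∫_0^4 -54*x^3 dx = -3456;  ∫_0^4 198*x^2 dx = 4224;
    ∫_0^4 -288*x dx = -2304;  ∫_0^4 144 dx = 576.
  Sum: 5184/5 − 3456 + 4224 − 2304 + 576 = 384/5.
∫_0^4 u² dx = 3072/35, so ||u||_L² = 32*sqrt(105)/35.
∫_0^4 (u')² dx = 384/5, so ||u'||_L² = 8*sqrt(30)/5.
Ratio ||u||_L² / ||u'||_L² = 2*sqrt(14)/7.
Sharp Poincaré constant on H^1_0(0, 4) is C_P = L/π = 4/π, achieved by sin(π/4·x).
A polynomial bump cannot attain the sharp Poincaré constant (only the first sine eigenfunction does), so the ratio is strictly less than C_P, consistent with ||u||_L² ≤ C_P ||u'||_L².


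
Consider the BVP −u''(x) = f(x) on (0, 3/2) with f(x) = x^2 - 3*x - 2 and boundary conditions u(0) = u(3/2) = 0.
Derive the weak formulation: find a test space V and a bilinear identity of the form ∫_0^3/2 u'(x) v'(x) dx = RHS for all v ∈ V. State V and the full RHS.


V = H^1_0(0, 3/2) (so v(0) = v(3/2) = 0); weak form: ∫_0^3/2 u'v' dx = ∫_0^3/2 (x^2 - 3*x - 2) v dx for all v ∈ V.

Multiply both sides by a test function v and integrate from 0 to 3/2:
  ∫_0^3/2 −u''(x) v(x) dx = ∫_0^3/2 f(x) v(x) dx.
Integrate the LHS by parts once:
  ∫_0^3/2 −u'' v dx = −[u'(x) v(x)]_0^3/2 + ∫_0^3/2 u'(x) v'(x) dx.
Thus ∫_0^3/2 u'(x) v'(x) dx = ∫_0^3/2 f(x) v(x) dx + [u'(x) v(x)]_0^3/2.
Choose V so that boundary terms are either known or forced to vanish.
u is Dirichlet: u(0) = u(3/2) = 0. Let V = H^1_0(0, 3/2); then v(0) = v(3/2) = 0, and [u' v]_0^3/2 = 0.
Weak formulation: find u (satisfying any essential BC) such that ∫_0^3/2 u'(x) v'(x) dx = ∫_0^3/2 f v dx for all v ∈ V.
Substituting f(x) = x^2 - 3*x - 2, the right-hand side is ∫_0^3/2 (x^2 - 3*x - 2) v dx.


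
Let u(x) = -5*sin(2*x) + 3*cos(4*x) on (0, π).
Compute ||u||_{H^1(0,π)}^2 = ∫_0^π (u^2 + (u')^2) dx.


||u||_{H^1(0,π)}^2 = 139*π

u'(x) = -12*sin(4*x) - 10*cos(2*x).
Expand u² and (u')² and integrate term by term on (0, π), using: for integers n ≥ 1, ∫_0^π sin²(nx) dx = ∫_0^π cos²(nx) dx = π/2; for n ≠ n', ∫_0^π sin(nx)sin(n'x) dx = ∫_0^π cos(nx)cos(n'x) dx = 0; and by product-to-sum, ∫_0^π sin(nx)cos(n'x) dx = ½∫_0^π [sin((n+n')x) + sin((n−n')x)] dx, which is 0 when n+n' is even and 2n/(n²−n'²) when n+n' is odd (it need not vanish on (0, π)).
  u² squared terms: (-5)²·∫sin(2x)² dx = 25·π/2 = 25*π/2;  (3)²·∫cos(4x)² dx = 9·π/2 = 9*π/2.
  u² cross terms: 2·(-5)·(3)·∫sin(2x)·cos(4x) dx = -30·(0) = 0.
  So ∫_0^π u² dx = 25*π/2 + 9*π/2 + 0 = 17*π.
  (u')² squared terms: (-12)²·∫sin(4x)² dx = 144·π/2 = 72*π;  (-10)²·∫cos(2x)² dx = 100·π/2 = 50*π.
  (u')² cross terms: 2·(-12)·(-10)·∫sin(4x)·cos(2x) dx = 240·(0) = 0.
  So ∫_0^π (u')² dx = 72*π + 50*π + 0 = 122*π.
||u||_{H^1}^2 = (17*π) + (122*π) = 139*π.


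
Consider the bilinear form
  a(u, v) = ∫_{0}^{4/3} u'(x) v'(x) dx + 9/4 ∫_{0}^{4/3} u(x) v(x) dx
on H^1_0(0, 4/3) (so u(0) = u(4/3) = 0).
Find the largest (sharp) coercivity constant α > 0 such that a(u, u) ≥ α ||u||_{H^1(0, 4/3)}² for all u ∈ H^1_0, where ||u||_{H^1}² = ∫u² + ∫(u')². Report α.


α = 1

Coercivity of a(·,·) on H^1_0(0, 4/3) means a(u, u) ≥ α ||u||_{H^1}² for every u ∈ H^1_0.
The interval has length L = 4/3, and Poincaré/coercivity depend only on L. Here a(u, u) = ∫(u')² + (9/4)·∫u².
Here c = 9/4 ≥ 1, so a(u,u) = ∫(u')² + c∫u² ≥ ∫(u')² + ∫u² = ||u||_{H^1}², i.e. α = 1 works. No larger α is possible: a(u,u) ≥ α||u||_{H^1}² means (1−α)∫(u')² ≥ (α−c)∫u², and for the modes u_n = sin(nπ(x−x₀)/L) (x₀ the left endpoint) one has ∫u_n²/∫(u_n')² = (L/(nπ))² → 0, so a(u_n,u_n)/||u_n||_{H^1}² → 1. Hence the optimal constant is α = 1.
Therefore α = 1.


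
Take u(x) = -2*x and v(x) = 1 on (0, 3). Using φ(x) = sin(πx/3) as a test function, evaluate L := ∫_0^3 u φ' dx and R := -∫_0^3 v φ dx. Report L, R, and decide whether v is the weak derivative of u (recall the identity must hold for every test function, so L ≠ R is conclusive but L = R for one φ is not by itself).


LHS = 12/π, RHS = -6/π. No, v is not the weak derivative of u.

u(x) = -2*x, classical derivative u'(x) = -2.
φ(x) = sin(πx/3), so φ'(x) = π*cos(π*x/3)/3.
Note φ(0) = φ(3) = 0, so the boundary term u·φ vanishes.
LHS = ∫_0^3 u(x) φ'(x) dx = ∫_0^3 (-2*π*x*cos(π*x/3)/3) dx. Term by term:
  ∫_0^3 -2*π*x*cos(π*x/3)/3 dx = 12/π.
So LHS = 12/π.
∫_0^3 v(x) φ(x) dx = ∫_0^3 (sin(π*x/3)) dx. Term by term:
  ∫_0^3 sin(π*x/3) dx = 6/π.
So RHS = -∫_0^3 v(x) φ(x) dx = -6/π.
LHS − RHS = 18/π ≠ 0, so the identity fails.
(For a valid weak derivative the identity must hold for EVERY test function, in particular this one. The failure shows v is NOT the weak derivative of u.)
Correct weak derivative would be u'(x) = -2.


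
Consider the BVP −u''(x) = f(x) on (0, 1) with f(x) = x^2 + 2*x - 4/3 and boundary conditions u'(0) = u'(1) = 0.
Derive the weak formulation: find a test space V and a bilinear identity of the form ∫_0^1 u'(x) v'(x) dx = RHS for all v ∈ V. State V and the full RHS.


V = H^1(0, 1) (no boundary constraint on v; u is determined up to an additive constant); weak form: ∫_0^1 u'v' dx = ∫_0^1 (x^2 + 2*x - 4/3) v dx for all v ∈ V.

Multiply both sides by a test function v and integrate from 0 to 1:
  ∫_0^1 −u''(x) v(x) dx = ∫_0^1 f(x) v(x) dx.
Integrate the LHS by parts once:
  ∫_0^1 −u'' v dx = −[u'(x) v(x)]_0^1 + ∫_0^1 u'(x) v'(x) dx.
Thus ∫_0^1 u'(x) v'(x) dx = ∫_0^1 f(x) v(x) dx + [u'(x) v(x)]_0^1.
Choose V so that boundary terms are either known or forced to vanish.
u has homogeneous Neumann: u'(0) = u'(1) = 0. So [u' v]_0^1 = 0·v(1) − 0·v(0) = 0 for any v; take V = H^1(0, 1).
Weak formulation: find u (satisfying any essential BC) such that ∫_0^1 u'(x) v'(x) dx = ∫_0^1 f v dx for all v ∈ V (homogeneous Neumann, so boundary terms vanish).
Substituting f(x) = x^2 + 2*x - 4/3, the right-hand side is ∫_0^1 (x^2 + 2*x - 4/3) v dx.
Compatibility check (pure Neumann): taking v ≡ 1 ∈ V gives 0 = ∫_0^1 f dx + (0) − (0), i.e. ∫_0^1 f dx must equal u'(0) − u'(1) = 0. Indeed ∫_0^1 (x^2 + 2*x - 4/3) dx = 0, so the data are compatible. The solution is then unique only up to an additive constant (fix it e.g. by requiring ∫_0^1 u dx = 0).


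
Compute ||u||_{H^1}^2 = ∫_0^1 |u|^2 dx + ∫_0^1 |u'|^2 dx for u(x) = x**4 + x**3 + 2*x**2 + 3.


||u||_{H^1}^2 = 7931/180

The H^1 norm (squared) on an interval (0, L) is
  ||u||_{H^1}^2 = ∫_0^L u(x)^2 dx + ∫_0^L u'(x)^2 dx.
Compute u'(x) = 4*x**3 + 3*x**2 + 4*x.
Then u(x)^2 = x**8 + 2*x**7 + 5*x**6 + 4*x**5 + 10*x**4 + 6*x**3 + 12*x**2 + 9 and u'(x)^2 = 16*x**6 + 24*x**5 + 41*x**4 + 24*x**3 + 16*x**2.
Integrate each monomial from 0 to 1 using ∫_0^1 c·x^n dx = c·1^(n+1)/(n+1):
  ∫_0^1 u(x)^2 dx = ∫_0^1 (x^8 + 2*x^7 + 5*x^6 + 4*x^5 + 10*x^4 + 6*x^3 + 12*x^2 + 9) dx. Term by term:
    ∫_0^1 x^8 dx = 1/9;  ∫_0^1 2*x^7 dx = 1/4;  ∫_0^1 5*x^6 dx = 5/7;
    ∫_0^1 4*x^5 dx = 2/3;  ∫_0^1 10*x^4 dx = 2;  ∫_0^1 6*x^3 dx = 3/2;
    ∫_0^1 12*x^2 dx = 4;  ∫_0^1 9 dx = 9.
  Sum: 1/9 + 1/4 + 5/7 + 2/3 + 2 + 3/2 + 4 + 9 = 4597/252.
  ∫_0^1 u'(x)^2 dx = ∫_0^1 (16*x^6 + 24*x^5 + 41*x^4 + 24*x^3 + 16*x^2) dx. Term by term:
    ∫_0^1 16*x^6 dx = 16/7;  ∫_0^1 24*x^5 dx = 4;  ∫_0^1 41*x^4 dx = 41/5;
    ∫_0^1 24*x^3 dx = 6;  ∫_0^1 16*x^2 dx = 16/3.
  Sum: 16/7 + 4 + 41/5 + 6 + 16/3 = 2711/105.
Adding: ||u||_{H^1}^2 = 4597/252 + 2711/105 = 7931/180.


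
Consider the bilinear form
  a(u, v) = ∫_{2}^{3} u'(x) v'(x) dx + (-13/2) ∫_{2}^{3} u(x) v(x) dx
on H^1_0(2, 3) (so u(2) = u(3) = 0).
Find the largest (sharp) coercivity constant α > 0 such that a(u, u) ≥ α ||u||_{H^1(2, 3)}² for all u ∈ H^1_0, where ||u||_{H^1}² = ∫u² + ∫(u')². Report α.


α = (-13/2 + π^2)/(1 + π^2)

Coercivity of a(·,·) on H^1_0(2, 3) means a(u, u) ≥ α ||u||_{H^1}² for every u ∈ H^1_0.
The interval has length L = 1, and Poincaré/coercivity depend only on L. Here a(u, u) = ∫(u')² + (-13/2)·∫u².
Here c = -13/2 < 0 with |c| < (π/L)² = π^2, so coercivity still holds. The condition a(u,u) ≥ α||u||_{H^1}² reads (1−α)∫(u')² ≥ (α−c)∫u². Any admissible α is ≤ 1 (rapidly oscillating u have ∫u²/∫(u')² → 0), and α = 1 would force 0 ≥ (1−c)∫u², impossible since c < 1; so 1−α > 0. By the sharp Poincaré inequality on H^1_0 of an interval of length L, ∫(u')² ≥ (π/L)²∫u² with equality for the first sine mode sin(π(x−x₀)/L) (x₀ the left endpoint), so the inequality holds for all u iff (1−α)(π/L)² ≥ α − c, i.e. α ≤ ((π/L)² + c)/((π/L)² + 1) = (1 + c(L/π)²)/(1 + (L/π)²). (Direct route, valid since c ≤ 0: Poincaré gives c∫u² ≥ c(L/π)²∫(u')², so a(u,u) ≥ (1 + c(L/π)²)∫(u')², while ||u||_{H^1}² ≤ (1 + (L/π)²)∫(u')²; dividing yields the same α.) With (π/L)² = π^2 and c = -13/2, the largest admissible constant is α = ((π/L)² + c)/((π/L)² + 1).
Simplifying, α = (-13/2 + π^2)/(1 + π^2).


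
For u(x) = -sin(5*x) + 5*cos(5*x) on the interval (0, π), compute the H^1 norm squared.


||u||_{H^1(0,π)}^2 = 338*π

u'(x) = -25*sin(5*x) - 5*cos(5*x).
Expand u² and (u')² and integrate term by term on (0, π), using: for integers n ≥ 1, ∫_0^π sin²(nx) dx = ∫_0^π cos²(nx) dx = π/2; for n ≠ n', ∫_0^π sin(nx)sin(n'x) dx = ∫_0^π cos(nx)cos(n'x) dx = 0; and by product-to-sum, ∫_0^π sin(nx)cos(n'x) dx = ½∫_0^π [sin((n+n')x) + sin((n−n')x)] dx, which is 0 when n+n' is even and 2n/(n²−n'²) when n+n' is odd (it need not vanish on (0, π)).
  u² squared terms: (-1)²·∫sin(5x)² dx = 1·π/2 = π/2;  (5)²·∫cos(5x)² dx = 25·π/2 = 25*π/2.
  u² cross terms: 2·(-1)·(5)·∫sin(5x)·cos(5x) dx = -10·(0) = 0.
  So ∫_0^π u² dx = π/2 + 25*π/2 + 0 = 13*π.
  (u')² squared terms: (-25)²·∫sin(5x)² dx = 625·π/2 = 625*π/2;  (-5)²·∫cos(5x)² dx = 25·π/2 = 25*π/2.
  (u')² cross terms: 2·(-25)·(-5)·∫sin(5x)·cos(5x) dx = 250·(0) = 0.
  So ∫_0^π (u')² dx = 625*π/2 + 25*π/2 + 0 = 325*π.
||u||_{H^1}^2 = (13*π) + (325*π) = 338*π.


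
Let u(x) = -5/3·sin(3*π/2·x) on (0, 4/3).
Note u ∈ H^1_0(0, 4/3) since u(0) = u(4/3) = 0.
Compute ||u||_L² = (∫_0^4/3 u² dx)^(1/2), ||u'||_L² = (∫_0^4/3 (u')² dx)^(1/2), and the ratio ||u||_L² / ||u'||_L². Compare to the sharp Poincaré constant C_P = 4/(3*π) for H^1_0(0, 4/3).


||u||_L² / ||u'||_L² = 2/(3*π) < C_P = 4/(3*π).

u(x) = -5/3·sin(3*π/2·x), so u'(x) = -5*π*cos(3*π*x/2)/2.
Writing u(x) = A·sin(kπx/L) with A = -5/3 and k = 2, use ∫_0^L sin²(kπx/L) dx = L/2 and ∫_0^L cos²(kπx/L) dx = L/2.
u² = 25/9·sin²(3*π/2·x) and (u')² = 25*π^2/4·cos²(3*π/2·x), and each of sin², cos² integrates to L/2 = 2/3 over (0, 4/3).
∫_0^4/3 u² dx = 50/27, so ||u||_L² = 5*sqrt(6)/9.
∫_0^4/3 (u')² dx = 25*π^2/6, so ||u'||_L² = 5*sqrt(6)*π/6.
Ratio ||u||_L² / ||u'||_L² = 2/(3*π).
Sharp Poincaré constant on H^1_0(0, 4/3) is C_P = L/π = 4/(3*π), achieved by sin(3*π/4·x).
This is the k = 2 harmonic; the ratio L/(kπ) is strictly less than C_P = L/π, consistent with the sharp inequality ||u||_L² ≤ C_P ||u'||_L².


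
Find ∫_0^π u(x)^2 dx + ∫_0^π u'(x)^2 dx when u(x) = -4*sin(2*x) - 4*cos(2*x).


||u||_{H^1(0,π)}^2 = 80*π

u'(x) = 8*sin(2*x) - 8*cos(2*x).
Expand u² and (u')² and integrate term by term on (0, π), using: for integers n ≥ 1, ∫_0^π sin²(nx) dx = ∫_0^π cos²(nx) dx = π/2; for n ≠ n', ∫_0^π sin(nx)sin(n'x) dx = ∫_0^π cos(nx)cos(n'x) dx = 0; and by product-to-sum, ∫_0^π sin(nx)cos(n'x) dx = ½∫_0^π [sin((n+n')x) + sin((n−n')x)] dx, which is 0 when n+n' is even and 2n/(n²−n'²) when n+n' is odd (it need not vanish on (0, π)).
  u² squared terms: (-4)²·∫cos(2x)² dx = 16·π/2 = 8*π;  (-4)²·∫sin(2x)² dx = 16·π/2 = 8*π.
  u² cross terms: 2·(-4)·(-4)·∫cos(2x)·sin(2x) dx = 32·(0) = 0.
  So ∫_0^π u² dx = 8*π + 8*π + 0 = 16*π.
  (u')² squared terms: (-8)²·∫cos(2x)² dx = 64·π/2 = 32*π;  (8)²·∫sin(2x)² dx = 64·π/2 = 32*π.
  (u')² cross terms: 2·(-8)·(8)·∫cos(2x)·sin(2x) dx = -128·(0) = 0.
  So ∫_0^π (u')² dx = 32*π + 32*π + 0 = 64*π.
||u||_{H^1}^2 = (16*π) + (64*π) = 80*π.


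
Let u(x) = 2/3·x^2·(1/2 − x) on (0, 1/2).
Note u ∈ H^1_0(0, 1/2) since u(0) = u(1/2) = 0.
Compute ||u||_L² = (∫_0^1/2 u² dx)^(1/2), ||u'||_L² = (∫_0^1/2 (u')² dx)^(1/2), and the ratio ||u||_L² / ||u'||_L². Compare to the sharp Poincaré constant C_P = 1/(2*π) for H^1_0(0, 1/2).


||u||_L² / ||u'||_L² = sqrt(14)/28 < C_P = 1/(2*π).

u(x) = 2/3·x^2·(1/2 − x), so u'(x) = 2*x*(1 - 3*x)/3.
u(x) = 2/3·x^2·(1/2 − x) vanishes at x = 0 and x = 1/2, so u ∈ H^1_0(0, 1/2). Differentiate via the product rule and integrate the resulting polynomials term by term.
  ∫_0^1/2 u² dx = ∫_0^1/2 (4*x^6/9 - 4*x^5/9 + x^4/9) dx. Term by term:
    ∫_0^1/2 4*x^6/9 dx = 1/2016;  ∫_0^1/2 -4*x^5/9 dx = -1/864;  ∫_0^1/2 x^4/9 dx = 1/1440.
  Sum: 1/2016 − 1/864 + 1/1440 = 1/30240.
  ∫_0^1/2 (u')² dx = ∫_0^1/2 (4*x^4 - 8*x^3/3 + 4*x^2/9) dx. Term by term:
    ∫_0^1/2 4*x^4 dx = 1/40;  ∫_0^1/2 -8*x^3/3 dx = -1/24;  ∫_0^1/2 4*x^2/9 dx = 1/54.
  Sum: 1/40 − 1/24 + 1/54 = 1/540.
∫_0^1/2 u² dx = 1/30240, so ||u||_L² = sqrt(210)/2520.
∫_0^1/2 (u')² dx = 1/540, so ||u'||_L² = sqrt(15)/90.
Ratio ||u||_L² / ||u'||_L² = sqrt(14)/28.
Sharp Poincaré constant on H^1_0(0, 1/2) is C_P = L/π = 1/(2*π), achieved by sin(2*π·x).
A polynomial bump cannot attain the sharp Poincaré constant (only the first sine eigenfunction does), so the ratio is strictly less than C_P, consistent with ||u||_L² ≤ C_P ||u'||_L².


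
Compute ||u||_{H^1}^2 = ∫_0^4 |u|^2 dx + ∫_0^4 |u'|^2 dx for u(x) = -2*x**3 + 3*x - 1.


||u||_{H^1}^2 = 488232/35

The H^1 norm (squared) on an interval (0, L) is
  ||u||_{H^1}^2 = ∫_0^L u(x)^2 dx + ∫_0^L u'(x)^2 dx.
Compute u'(x) = 3 - 6*x**2.
Then u(x)^2 = 4*x**6 - 12*x**4 + 4*x**3 + 9*x**2 - 6*x + 1 and u'(x)^2 = 36*x**4 - 36*x**2 + 9.
Integrate each monomial from 0 to 4 using ∫_0^4 c·x^n dx = c·4^(n+1)/(n+1):
  ∫_0^4 u(x)^2 dx = ∫_0^4 (4*x^6 - 12*x^4 + 4*x^3 + 9*x^2 - 6*x + 1) dx. Term by term:
    ∫_0^4 4*x^6 dx = 65536/7;  ∫_0^4 -12*x^4 dx = -12288/5;  ∫_0^4 4*x^3 dx = 256;
    ∫_0^4 9*x^2 dx = 192;  ∫_0^4 -6*x dx = -48;  ∫_0^4 1 dx = 4.
  Sum: 65536/7 − 12288/5 + 256 + 192 − 48 + 4 = 255804/35.
  ∫_0^4 u'(x)^2 dx = ∫_0^4 (36*x^4 - 36*x^2 + 9) dx. Term by term:
    ∫_0^4 36*x^4 dx = 36864/5;  ∫_0^4 -36*x^2 dx = -768;  ∫_0^4 9 dx = 36.
  Sum: 36864/5 − 768 + 36 = 33204/5.
Adding: ||u||_{H^1}^2 = 255804/35 + 33204/5 = 488232/35.


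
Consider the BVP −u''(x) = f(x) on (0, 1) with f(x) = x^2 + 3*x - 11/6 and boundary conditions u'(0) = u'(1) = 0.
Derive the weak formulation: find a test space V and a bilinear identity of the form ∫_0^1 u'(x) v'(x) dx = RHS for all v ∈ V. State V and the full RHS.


V = H^1(0, 1) (no boundary constraint on v; u is determined up to an additive constant); weak form: ∫_0^1 u'v' dx = ∫_0^1 (x^2 + 3*x - 11/6) v dx for all v ∈ V.

Multiply both sides by a test function v and integrate from 0 to 1:
  ∫_0^1 −u''(x) v(x) dx = ∫_0^1 f(x) v(x) dx.
Integrate the LHS by parts once:
  ∫_0^1 −u'' v dx = −[u'(x) v(x)]_0^1 + ∫_0^1 u'(x) v'(x) dx.
Thus ∫_0^1 u'(x) v'(x) dx = ∫_0^1 f(x) v(x) dx + [u'(x) v(x)]_0^1.
Choose V so that boundary terms are either known or forced to vanish.
u has homogeneous Neumann: u'(0) = u'(1) = 0. So [u' v]_0^1 = 0·v(1) − 0·v(0) = 0 for any v; take V = H^1(0, 1).
Weak formulation: find u (satisfying any essential BC) such that ∫_0^1 u'(x) v'(x) dx = ∫_0^1 f v dx for all v ∈ V (homogeneous Neumann, so boundary terms vanish).
Substituting f(x) = x^2 + 3*x - 11/6, the right-hand side is ∫_0^1 (x^2 + 3*x - 11/6) v dx.
Compatibility check (pure Neumann): taking v ≡ 1 ∈ V gives 0 = ∫_0^1 f dx + (0) − (0), i.e. ∫_0^1 f dx must equal u'(0) − u'(1) = 0. Indeed ∫_0^1 (x^2 + 3*x - 11/6) dx = 0, so the data are compatible. The solution is then unique only up to an additive constant (fix it e.g. by requiring ∫_0^1 u dx = 0).
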